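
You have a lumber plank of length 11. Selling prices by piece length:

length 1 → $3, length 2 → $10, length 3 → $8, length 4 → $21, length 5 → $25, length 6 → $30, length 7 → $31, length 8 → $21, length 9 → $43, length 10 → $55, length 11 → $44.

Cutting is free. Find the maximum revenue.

58

Build R[k] bottom-up: R[k] = max over allowed piece i of (p[i] + R[k−i]).
R[1] = 3
R[2] = max(3+3, 10+0) = 10
R[3] = max(3+10, 10+3, 8+0) = 13
R[4] = max(3+13, 10+10, 8+3, 21+0) = 21
R[5] = max(3+21, 10+13, 8+10, 21+3, 25+0) = 25
R[6] = max(3+25, 10+21, 8+13, 21+10, 25+3, 30+0) = 31
R[7] = max(3+31, 10+25, 8+21, …, 30+3, 31+0) = 35
R[8] = max(3+35, 10+31, 8+25, …, 31+3, 21+0) = 42
R[9] = max(3+42, 10+35, 8+31, …, 21+3, 43+0) = 46
R[10] = max(3+46, 10+42, 8+35, …, 43+3, 55+0) = 55
R[11] = max(3+55, 10+46, 8+42, …, 55+3, 44+0) = 58
One optimal cutting: 10 + 1 → $55 + $3 = $58.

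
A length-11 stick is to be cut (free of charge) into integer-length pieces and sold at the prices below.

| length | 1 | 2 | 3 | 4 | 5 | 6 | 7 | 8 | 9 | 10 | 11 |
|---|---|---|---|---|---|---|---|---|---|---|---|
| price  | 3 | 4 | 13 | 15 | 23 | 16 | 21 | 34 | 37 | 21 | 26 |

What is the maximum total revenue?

Consider every possible first cut. r[k] is the best of p[i]+r[k−i] over all sellable i≤k.
r[1] = 3
r[2] = max(3+3, 4+0) = 6
r[3] = max(3+6, 4+3, 13+0) = 13
r[4] = max(3+13, 4+6, 13+3, 15+0) = 16
r[5] = max(3+16, 4+13, 13+6, 15+3, 23+0) = 23
r[6] = max(3+23, 4+16, 13+13, 15+6, 23+3, 16+0) = 26
r[7] = max(3+26, 4+23, 13+16, …, 16+3, 21+0) = 29
r[8] = max(3+29, 4+26, 13+23, …, 21+3, 34+0) = 36
r[9] = max(3+36, 4+29, 13+26, …, 34+3, 37+0) = 39
r[10] = max(3+39, 4+36, 13+29, …, 37+3, 21+0) = 46
r[11] = max(3+46, 4+39, 13+36, …, 21+3, 26+0) = 49
One optimal cutting: 5 + 5 + 1 → 23 + 23 + 3 = 49.

49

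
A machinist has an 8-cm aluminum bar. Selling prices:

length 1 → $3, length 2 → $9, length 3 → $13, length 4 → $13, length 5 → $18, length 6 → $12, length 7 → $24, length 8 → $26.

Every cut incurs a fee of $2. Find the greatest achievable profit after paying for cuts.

Build v[k] bottom-up: v[k] = max over allowed piece i of (p[i] + v[k−i]) − 2 per cut.
v[1] = 3
v[2] = 9
v[3] = 13
v[4] = 16  (first piece 2, then v[2]=9)
v[5] = 20  (first piece 2, then v[3]=13)
v[6] = 24  (first piece 3, then v[3]=13)
v[7] = 27  (first piece 2, then v[5]=20)
v[8] = 31  (first piece 2, then v[6]=24)
One optimal plan: pieces 3 + 3 + 2 (2 cuts) → $35 − $4 = $31.

31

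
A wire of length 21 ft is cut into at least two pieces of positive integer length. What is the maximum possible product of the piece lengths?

2187

Fill g[k] for k=2..21: at each k try every first piece i and multiply by the better of (k−i) uncut or g[k−i].
Small cases: g[2]=1, g[3]=2, g[4]=4, g[5]=6, g[6]=9, g[7]=12, g[8]=18, g[9]=27, g[10]=36, g[11]=54, g[12]=81, g[13]=108, g[14]=162, g[15]=243, g[16]=324.
g[17] = 2·max(15,243) = 2·243 = 486
g[18] = 3·max(15,243) = 3·243 = 729
g[19] = 2·max(17,486) = 2·486 = 972
g[20] = 2·max(18,729) = 2·729 = 1458
g[21] = 3·max(18,729) = 3·729 = 2187
One optimal split: 3 + 3 + 3 + 3 + 3 + 3 + 3; product 3·3·3·3·3·3·3 = 2187.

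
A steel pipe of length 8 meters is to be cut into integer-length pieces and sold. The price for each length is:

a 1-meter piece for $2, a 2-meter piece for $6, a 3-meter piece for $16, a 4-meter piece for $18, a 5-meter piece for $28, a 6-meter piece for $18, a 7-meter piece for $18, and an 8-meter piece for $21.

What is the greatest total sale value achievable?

44

Let best[k] be the best obtainable value from length k. For each k, try every first piece i and keep the best of price[i] + best[k−i].
best[1] = 2
best[2] = max(2+2, 6+0) = 6
best[3] = max(2+6, 6+2, 16+0) = 16
best[4] = max(2+16, 6+6, 16+2, 18+0) = 18
best[5] = max(2+18, 6+16, 16+6, 18+2, 28+0) = 28
best[6] = max(2+28, 6+18, 16+16, 18+6, 28+2, 18+0) = 32
best[7] = max(2+32, 6+28, 16+18, …, 18+2, 18+0) = 34
best[8] = max(2+34, 6+32, 16+28, …, 18+2, 21+0) = 44
One optimal cutting: 5 + 3 → $28 + $16 = $44.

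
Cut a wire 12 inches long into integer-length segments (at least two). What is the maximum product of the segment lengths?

Fill g[k] for k=2..12: at each k try every first piece i and multiply by the better of (k−i) uncut or g[k−i].
g[2] = 1×max(1,0) = 1×1 = 1
g[3] = 1×max(2,1) = 1×2 = 2
g[4] = 2×max(2,1) = 2×2 = 4
g[5] = 2×max(3,2) = 2×3 = 6
g[6] = 3×max(3,2) = 3×3 = 9
g[7] = 2×max(5,6) = 2×6 = 12
g[8] = 2×max(6,9) = 2×9 = 18
g[9] = 3×max(6,9) = 3×9 = 27
g[10] = 2×max(8,18) = 2×18 = 36
g[11] = 2×max(9,27) = 2×27 = 54
g[12] = 3×max(9,27) = 3×27 = 81
One optimal split: 3 + 3 + 3 + 3; product 3×3×3×3 = 81.

81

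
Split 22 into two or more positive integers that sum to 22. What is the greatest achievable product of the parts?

2916

Let f[k] be the best product for length k (with at least one cut). For each first piece i, the rest contributes max(k−i, f[k−i]).
f[2] = 1×max(1,0) = 1×1 = 1
f[3] = 1×max(2,1) = 1×2 = 2
f[4] = 2×max(2,1) = 2×2 = 4
f[5] = 2×max(3,2) = 2×3 = 6
f[6] = 3×max(3,2) = 3×3 = 9
f[7] = 2×max(5,6) = 2×6 = 12
f[8] = 2×max(6,9) = 2×9 = 18
f[9] = 3×max(6,9) = 3×9 = 27
f[10] = 2×max(8,18) = 2×18 = 36
f[11] = 2×max(9,27) = 2×27 = 54
f[12] = 3×max(9,27) = 3×27 = 81
f[13] = 2×max(11,54) = 2×54 = 108
f[14] = 2×max(12,81) = 2×81 = 162
f[15] = 3×max(12,81) = 3×81 = 243
f[16] = 2×max(14,162) = 2×162 = 324
f[17] = 2×max(15,243) = 2×243 = 486
f[18] = 3×max(15,243) = 3×243 = 729
f[19] = 2×max(17,486) = 2×486 = 972
f[20] = 2×max(18,729) = 2×729 = 1458
f[21] = 3×max(18,729) = 3×729 = 2187
f[22] = 2×max(20,1458) = 2×1458 = 2916
One optimal split: 3 + 3 + 3 + 3 + 3 + 3 + 2 + 2; product 3×3×3×3×3×3×2×2 = 2916.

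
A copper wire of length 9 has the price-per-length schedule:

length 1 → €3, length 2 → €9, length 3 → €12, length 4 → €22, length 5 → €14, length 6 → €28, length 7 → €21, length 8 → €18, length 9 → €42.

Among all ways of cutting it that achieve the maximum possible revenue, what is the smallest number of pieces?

3

Build r[k] bottom-up: r[k] = max over allowed piece i of (p[i] + r[k−i]).
r[1] = 3
r[2] = 9
r[3] = 12  (first piece 1, then r[2]=9)
r[4] = 22
r[5] = 25  (first piece 1, then r[4]=22)
r[6] = 31  (first piece 2, then r[4]=22)
r[7] = 34  (first piece 1, then r[6]=31)
r[8] = 44  (first piece 4, then r[4]=22)
r[9] = 47  (first piece 1, then r[8]=44)
Maximum revenue is €47.
Now minimize piece count subject to staying optimal: for each k, pieces[k] = 1 + min over i with p[i]+r[k−i]=r[k] of pieces[k−i].
pieces[6] = 2
pieces[7] = 2
pieces[8] = 2
pieces[9] = 3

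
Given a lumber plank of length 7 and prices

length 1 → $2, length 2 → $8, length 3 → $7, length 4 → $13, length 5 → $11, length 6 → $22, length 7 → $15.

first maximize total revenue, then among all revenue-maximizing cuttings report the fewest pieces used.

Let r[k] be the best obtainable value from length k. For each k, try every first piece i and keep the best of price[i] + r[k−i].
r[1] = 2
r[2] = max(2+2, 8+0) = 8
r[3] = max(2+8, 8+2, 7+0) = 10
r[4] = max(2+10, 8+8, 7+2, 13+0) = 16
r[5] = max(2+16, 8+10, 7+8, 13+2, 11+0) = 18
r[6] = max(2+18, 8+16, 7+10, 13+8, 11+2, 22+0) = 24
r[7] = max(2+24, 8+18, 7+16, …, 22+2, 15+0) = 26
Maximum revenue is $26.
Now minimize piece count subject to staying optimal: for each k, pieces[k] = 1 + min over i with p[i]+r[k−i]=r[k] of pieces[k−i].
pieces[4] = 2
pieces[5] = 3
pieces[6] = 3
pieces[7] = 4

4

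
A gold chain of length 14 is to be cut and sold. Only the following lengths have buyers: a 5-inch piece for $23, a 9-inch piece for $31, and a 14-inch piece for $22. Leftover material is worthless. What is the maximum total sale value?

Consider every possible first cut. f[k] is the best of p[i]+f[k−i] over all sellable i≤k.
f[1] = 0
f[2] = 0
f[3] = 0
f[4] = 0
f[5] = 23
f[6] = 23
f[7] = 23
f[8] = 23
f[9] = max(23+0, 31+0) = 31
f[10] = max(23+23, 31+0) = 46
f[11] = max(23+23, 31+0) = 46
f[12] = max(23+23, 31+0) = 46
f[13] = max(23+23, 31+0) = 46
f[14] = max(23+31, 31+23, 22+0) = 54
One optimal cutting: 9 + 5 → $54.

54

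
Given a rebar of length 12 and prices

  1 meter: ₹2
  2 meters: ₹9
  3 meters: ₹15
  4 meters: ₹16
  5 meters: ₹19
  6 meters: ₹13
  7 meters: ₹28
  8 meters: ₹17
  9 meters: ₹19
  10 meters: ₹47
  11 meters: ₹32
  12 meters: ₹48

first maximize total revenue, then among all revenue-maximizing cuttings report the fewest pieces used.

Build r[k] bottom-up: r[k] = max over allowed piece i of (p[i] + r[k−i]).
r[1] = 2
r[2] = 9
r[3] = 15
r[4] = 18  (first piece 2, then r[2]=9)
r[5] = 24  (first piece 2, then r[3]=15)
r[6] = 30  (first piece 3, then r[3]=15)
r[7] = 33  (first piece 2, then r[5]=24)
r[8] = 39  (first piece 2, then r[6]=30)
r[9] = 45  (first piece 3, then r[6]=30)
r[10] = 48  (first piece 2, then r[8]=39)
r[11] = 54  (first piece 2, then r[9]=45)
r[12] = 60  (first piece 3, then r[9]=45)
Maximum revenue is ₹60.
Now minimize piece count subject to staying optimal: for each k, pieces[k] = 1 + min over i with p[i]+r[k−i]=r[k] of pieces[k−i].
pieces[9] = 3
pieces[10] = 4
pieces[11] = 4
pieces[12] = 4

4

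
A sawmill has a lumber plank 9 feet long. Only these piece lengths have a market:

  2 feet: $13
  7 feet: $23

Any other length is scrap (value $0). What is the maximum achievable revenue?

52

Let best[k] be the best obtainable value from length k. For each k, try every first piece i and keep the best of price[i] + best[k−i].
best[1] = 0
best[2] = 13
best[3] = 13
best[4] = 26  (first piece 2, then best[2]=13)
best[5] = 26
best[6] = 39  (first piece 2, then best[4]=26)
best[7] = max(13+26, 23+0) = 39
best[8] = max(13+39, 23+0) = 52
best[9] = max(13+39, 23+13) = 52
One optimal cutting: pieces 2 + 2 + 2 + 2 with 1 foot of scrap → $52.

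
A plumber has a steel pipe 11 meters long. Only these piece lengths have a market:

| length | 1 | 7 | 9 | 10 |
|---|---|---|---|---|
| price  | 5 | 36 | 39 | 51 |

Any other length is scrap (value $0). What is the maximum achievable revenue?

Build r[k] bottom-up: r[k] = max over allowed piece i of (p[i] + r[k−i]).
r[1] = 5
r[2] = 10  (first piece 1, then r[1]=5)
r[3] = 15  (first piece 1, then r[2]=10)
r[4] = 20  (first piece 1, then r[3]=15)
r[5] = 25  (first piece 1, then r[4]=20)
r[6] = 30  (first piece 1, then r[5]=25)
r[7] = max(5+30, 36+0) = 36
r[8] = max(5+36, 36+5) = 41
r[9] = max(5+41, 36+10, 39+0) = 46
r[10] = max(5+46, 36+15, 39+5, 51+0) = 51
r[11] = max(5+51, 36+20, 39+10, 51+5) = 56
One optimal cutting: 7 + 1 + 1 + 1 + 1 → $56.

56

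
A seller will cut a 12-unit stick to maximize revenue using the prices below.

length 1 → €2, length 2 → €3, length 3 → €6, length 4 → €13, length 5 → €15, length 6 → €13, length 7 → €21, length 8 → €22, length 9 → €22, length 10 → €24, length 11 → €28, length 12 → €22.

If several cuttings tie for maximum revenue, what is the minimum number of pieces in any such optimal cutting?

3

Let r[k] be the best obtainable value from length k. For each k, try every first piece i and keep the best of price[i] + r[k−i].
r[1] = 2
r[2] = max(2+2, 3+0) = 4
r[3] = max(2+4, 3+2, 6+0) = 6
r[4] = max(2+6, 3+4, 6+2, 13+0) = 13
r[5] = max(2+13, 3+6, 6+4, 13+2, 15+0) = 15
r[6] = max(2+15, 3+13, 6+6, 13+4, 15+2, 13+0) = 17
r[7] = max(2+17, 3+15, 6+13, …, 13+2, 21+0) = 21
r[8] = max(2+21, 3+17, 6+15, …, 21+2, 22+0) = 26
r[9] = max(2+26, 3+21, 6+17, …, 22+2, 22+0) = 28
r[10] = max(2+28, 3+26, 6+21, …, 22+2, 24+0) = 30
r[11] = max(2+30, 3+28, 6+26, …, 24+2, 28+0) = 34
r[12] = max(2+34, 3+30, 6+28, …, 28+2, 22+0) = 39
Maximum revenue is €39.
Now minimize piece count subject to staying optimal: for each k, pieces[k] = 1 + min over i with p[i]+r[k−i]=r[k] of pieces[k−i].
pieces[9] = 2
pieces[10] = 2
pieces[11] = 2
pieces[12] = 3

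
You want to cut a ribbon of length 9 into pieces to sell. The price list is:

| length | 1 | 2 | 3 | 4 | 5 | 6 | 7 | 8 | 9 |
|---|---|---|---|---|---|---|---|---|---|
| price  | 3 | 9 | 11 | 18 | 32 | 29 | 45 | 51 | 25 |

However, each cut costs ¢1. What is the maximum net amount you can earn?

53

Let r[k] be the best obtainable value from length k. For each k, try every first piece i and keep the best of price[i] + r[k−i] minus the 1 cut fee when i<k.
r[1] = 3
r[2] = 9
r[3] = 11  (first piece 1, then r[2]=9)
r[4] = 18
r[5] = 32
r[6] = 34  (first piece 1, then r[5]=32)
r[7] = 45
r[8] = 51
r[9] = 53  (first piece 1, then r[8]=51)
One optimal plan: pieces 8 + 1 (1 cut) → ¢54 − ¢1 = ¢53.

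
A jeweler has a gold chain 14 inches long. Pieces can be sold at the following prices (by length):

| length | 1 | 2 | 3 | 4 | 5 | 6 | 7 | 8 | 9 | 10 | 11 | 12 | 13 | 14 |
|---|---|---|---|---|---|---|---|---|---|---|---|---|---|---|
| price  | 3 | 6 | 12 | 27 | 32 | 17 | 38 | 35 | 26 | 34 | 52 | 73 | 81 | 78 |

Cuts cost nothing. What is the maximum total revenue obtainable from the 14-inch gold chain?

91

Let best[k] be the best obtainable value from length k. For each k, try every first piece i and keep the best of price[i] + best[k−i].
best[1] = 3
best[2] = 6  (first piece 1, then best[1]=3)
best[3] = 12
best[4] = 27
best[5] = 32
best[6] = 35  (first piece 1, then best[5]=32)
best[7] = 39  (first piece 3, then best[4]=27)
best[8] = 54  (first piece 4, then best[4]=27)
best[9] = 59  (first piece 4, then best[5]=32)
best[10] = 64  (first piece 5, then best[5]=32)
best[11] = 67  (first piece 1, then best[10]=64)
best[12] = 81  (first piece 4, then best[8]=54)
best[13] = 86  (first piece 4, then best[9]=59)
best[14] = 91  (first piece 4, then best[10]=64)
One optimal cutting: 5 + 5 + 4 → $32 + $32 + $27 = $91.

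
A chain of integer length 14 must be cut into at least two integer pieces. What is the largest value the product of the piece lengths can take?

162

Fill g[k] for k=2..14: at each k try every first piece i and multiply by the better of (k−i) uncut or g[k−i].
g[2] = 1×max(1,0) = 1×1 = 1
g[3] = max(1×2, 2×1) = 2
g[4] = max(1×3, 2×2, 3×1) = 4
g[5] = max(1×4, 2×3, 3×2, 4×1) = 6
g[6] = max(1×6, 2×4, 3×3, 4×2, 5×1) = 9
g[7] = max(1×9, 2×6, 3×4, 4×3, 5×2, 6×1) = 12
g[8] = max(1×12, 2×9, 3×6, …, 6×2, 7×1) = 18
g[9] = max(1×18, 2×12, 3×9, …, 7×2, 8×1) = 27
g[10] = max(1×27, 2×18, 3×12, …, 8×2, 9×1) = 36
g[11] = max(1×36, 2×27, 3×18, …, 9×2, 10×1) = 54
g[12] = max(1×54, 2×36, 3×27, …, 10×2, 11×1) = 81
g[13] = max(1×81, 2×54, 3×36, …, 11×2, 12×1) = 108
g[14] = max(1×108, 2×81, 3×54, …, 12×2, 13×1) = 162
One optimal split: 3 + 3 + 3 + 3 + 2; product 3×3×3×3×2 = 162.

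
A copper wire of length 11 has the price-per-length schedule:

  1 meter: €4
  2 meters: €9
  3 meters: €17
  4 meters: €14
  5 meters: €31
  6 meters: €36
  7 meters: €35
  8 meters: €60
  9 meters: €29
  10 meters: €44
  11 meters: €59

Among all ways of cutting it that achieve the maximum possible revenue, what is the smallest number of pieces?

2

Let r[k] be the best obtainable value from length k. For each k, try every first piece i and keep the best of price[i] + r[k−i].
r[1] = 4
r[2] = 9
r[3] = 17
r[4] = 21  (first piece 1, then r[3]=17)
r[5] = 31
r[6] = 36
r[7] = 40  (first piece 1, then r[6]=36)
r[8] = 60
r[9] = 64  (first piece 1, then r[8]=60)
r[10] = 69  (first piece 2, then r[8]=60)
r[11] = 77  (first piece 3, then r[8]=60)
Maximum revenue is €77.
Now minimize piece count subject to staying optimal: for each k, pieces[k] = 1 + min over i with p[i]+r[k−i]=r[k] of pieces[k−i].
pieces[8] = 1
pieces[9] = 2
pieces[10] = 2
pieces[11] = 2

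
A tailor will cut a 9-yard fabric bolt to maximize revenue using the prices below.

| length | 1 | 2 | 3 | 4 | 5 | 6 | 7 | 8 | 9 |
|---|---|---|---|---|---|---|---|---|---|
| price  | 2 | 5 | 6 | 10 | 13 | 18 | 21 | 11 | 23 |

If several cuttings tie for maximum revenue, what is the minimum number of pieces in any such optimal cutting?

Consider every possible first cut. r[k] is the best of p[i]+r[k−i] over all sellable i≤k.
r[1] = 2
r[2] = max(2+2, 5+0) = 5
r[3] = max(2+5, 5+2, 6+0) = 7
r[4] = max(2+7, 5+5, 6+2, 10+0) = 10
r[5] = max(2+10, 5+7, 6+5, 10+2, 13+0) = 13
r[6] = max(2+13, 5+10, 6+7, 10+5, 13+2, 18+0) = 18
r[7] = max(2+18, 5+13, 6+10, …, 18+2, 21+0) = 21
r[8] = max(2+21, 5+18, 6+13, …, 21+2, 11+0) = 23
r[9] = max(2+23, 5+21, 6+18, …, 11+2, 23+0) = 26
Maximum revenue is $26.
Now minimize piece count subject to staying optimal: for each k, pieces[k] = 1 + min over i with p[i]+r[k−i]=r[k] of pieces[k−i].
pieces[6] = 1
pieces[7] = 1
pieces[8] = 2
pieces[9] = 2

2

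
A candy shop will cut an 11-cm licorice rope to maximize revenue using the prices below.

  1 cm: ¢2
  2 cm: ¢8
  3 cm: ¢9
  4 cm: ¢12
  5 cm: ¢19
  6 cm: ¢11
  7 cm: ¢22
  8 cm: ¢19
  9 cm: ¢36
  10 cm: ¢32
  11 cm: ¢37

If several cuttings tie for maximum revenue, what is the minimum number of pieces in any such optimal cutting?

2

Consider every possible first cut. r[k] is the best of p[i]+r[k−i] over all sellable i≤k.
r[1] = 2
r[2] = 8
r[3] = 10  (first piece 1, then r[2]=8)
r[4] = 16  (first piece 2, then r[2]=8)
r[5] = 19
r[6] = 24  (first piece 2, then r[4]=16)
r[7] = 27  (first piece 2, then r[5]=19)
r[8] = 32  (first piece 2, then r[6]=24)
r[9] = 36
r[10] = 40  (first piece 2, then r[8]=32)
r[11] = 44  (first piece 2, then r[9]=36)
Maximum revenue is ¢44.
Now minimize piece count subject to staying optimal: for each k, pieces[k] = 1 + min over i with p[i]+r[k−i]=r[k] of pieces[k−i].
pieces[8] = 4
pieces[9] = 1
pieces[10] = 5
pieces[11] = 2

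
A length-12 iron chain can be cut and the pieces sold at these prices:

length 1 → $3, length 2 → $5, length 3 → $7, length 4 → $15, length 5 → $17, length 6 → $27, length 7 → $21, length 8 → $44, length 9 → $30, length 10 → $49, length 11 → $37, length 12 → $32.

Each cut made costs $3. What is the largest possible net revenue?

56

Let v[k] be the best obtainable value from length k. For each k, try every first piece i and keep the best of price[i] + v[k−i] minus the 3 cut fee when i<k.
v[1] = 3
v[2] = max(3+3-3, 5+0) = 5
v[3] = max(3+5-3, 5+3-3, 7+0) = 7
v[4] = max(3+7-3, 5+5-3, 7+3-3, 15+0) = 15
v[5] = max(3+15-3, 5+7-3, 7+5-3, 15+3-3, 17+0) = 17
v[6] = max(3+17-3, 5+15-3, 7+7-3, 15+5-3, 17+3-3, 27+0) = 27
v[7] = max(3+27-3, 5+17-3, 7+15-3, …, 27+3-3, 21+0) = 27
v[8] = max(3+27-3, 5+27-3, 7+17-3, …, 21+3-3, 44+0) = 44
v[9] = max(3+44-3, 5+27-3, 7+27-3, …, 44+3-3, 30+0) = 44
v[10] = max(3+44-3, 5+44-3, 7+27-3, …, 30+3-3, 49+0) = 49
v[11] = max(3+49-3, 5+44-3, 7+44-3, …, 49+3-3, 37+0) = 49
v[12] = max(3+49-3, 5+49-3, 7+44-3, …, 37+3-3, 32+0) = 56
One optimal plan: pieces 8 + 4 (1 cut) → $59 − $3 = $56.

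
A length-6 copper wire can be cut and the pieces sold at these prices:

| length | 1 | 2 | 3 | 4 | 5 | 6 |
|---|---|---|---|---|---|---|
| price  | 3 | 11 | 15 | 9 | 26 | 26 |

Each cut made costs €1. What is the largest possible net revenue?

Build r[k] bottom-up: r[k] = max over allowed piece i of (p[i] + r[k−i]) − 1 per cut.
r[1] = 3
r[2] = 11
r[3] = 15
r[4] = 21  (first piece 2, then r[2]=11)
r[5] = 26
r[6] = 31  (first piece 2, then r[4]=21)
One optimal plan: pieces 2 + 2 + 2 (2 cuts) → €33 − €2 = €31.

31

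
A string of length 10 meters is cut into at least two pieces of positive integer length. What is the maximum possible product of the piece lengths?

36

Let prod[k] be the best product for length k (with at least one cut). For each first piece i, the rest contributes max(k−i, prod[k−i]).
prod[2] = 1*max(1,0) = 1*1 = 1
prod[3] = max(1*2, 2*1) = 2
prod[4] = max(1*3, 2*2, 3*1) = 4
prod[5] = max(1*4, 2*3, 3*2, 4*1) = 6
prod[6] = max(1*6, 2*4, 3*3, 4*2, 5*1) = 9
prod[7] = max(1*9, 2*6, 3*4, 4*3, 5*2, 6*1) = 12
prod[8] = max(1*12, 2*9, 3*6, …, 6*2, 7*1) = 18
prod[9] = max(1*18, 2*12, 3*9, …, 7*2, 8*1) = 27
prod[10] = max(1*27, 2*18, 3*12, …, 8*2, 9*1) = 36
One optimal split: 3 + 3 + 2 + 2; product 3*3*2*2 = 36.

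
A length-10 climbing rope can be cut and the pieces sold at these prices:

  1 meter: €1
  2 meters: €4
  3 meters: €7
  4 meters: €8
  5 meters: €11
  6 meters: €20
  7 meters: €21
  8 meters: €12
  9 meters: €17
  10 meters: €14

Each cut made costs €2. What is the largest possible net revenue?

Build r[k] bottom-up: r[k] = max over allowed piece i of (p[i] + r[k−i]) − 2 per cut.
r[1] = 1
r[2] = max(1+1-2, 4+0) = 4
r[3] = max(1+4-2, 4+1-2, 7+0) = 7
r[4] = max(1+7-2, 4+4-2, 7+1-2, 8+0) = 8
r[5] = max(1+8-2, 4+7-2, 7+4-2, 8+1-2, 11+0) = 11
r[6] = max(1+11-2, 4+8-2, 7+7-2, 8+4-2, 11+1-2, 20+0) = 20
r[7] = max(1+20-2, 4+11-2, 7+8-2, …, 20+1-2, 21+0) = 21
r[8] = max(1+21-2, 4+20-2, 7+11-2, …, 21+1-2, 12+0) = 22
r[9] = max(1+22-2, 4+21-2, 7+20-2, …, 12+1-2, 17+0) = 25
r[10] = max(1+25-2, 4+22-2, 7+21-2, …, 17+1-2, 14+0) = 26
One optimal plan: pieces 7 + 3 (1 cut) → €28 − €2 = €26.

26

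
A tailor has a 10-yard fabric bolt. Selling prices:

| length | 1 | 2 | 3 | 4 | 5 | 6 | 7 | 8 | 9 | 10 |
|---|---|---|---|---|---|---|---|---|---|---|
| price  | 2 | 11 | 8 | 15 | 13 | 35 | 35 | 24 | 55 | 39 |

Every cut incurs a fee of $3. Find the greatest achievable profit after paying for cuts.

Let v[k] be the best obtainable value from length k. For each k, try every first piece i and keep the best of price[i] + v[k−i] minus the 3 cut fee when i<k.
v[1] = 2
v[2] = 11
v[3] = 10  (first piece 1, then v[2]=11)
v[4] = 19  (first piece 2, then v[2]=11)
v[5] = 18  (first piece 1, then v[4]=19)
v[6] = 35
v[7] = 35
v[8] = 43  (first piece 2, then v[6]=35)
v[9] = 55
v[10] = 54  (first piece 1, then v[9]=55)
One optimal plan: pieces 9 + 1 (1 cut) → $57 − $3 = $54.

54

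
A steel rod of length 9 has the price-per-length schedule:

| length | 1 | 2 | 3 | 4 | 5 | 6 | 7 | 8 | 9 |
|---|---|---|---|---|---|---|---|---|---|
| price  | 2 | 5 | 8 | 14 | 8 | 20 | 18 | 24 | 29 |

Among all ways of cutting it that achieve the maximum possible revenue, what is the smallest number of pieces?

Let r[k] be the best obtainable value from length k. For each k, try every first piece i and keep the best of price[i] + r[k−i].
r[1] = 2
r[2] = max(2+2, 5+0) = 5
r[3] = max(2+5, 5+2, 8+0) = 8
r[4] = max(2+8, 5+5, 8+2, 14+0) = 14
r[5] = max(2+14, 5+8, 8+5, 14+2, 8+0) = 16
r[6] = max(2+16, 5+14, 8+8, 14+5, 8+2, 20+0) = 20
r[7] = max(2+20, 5+16, 8+14, …, 20+2, 18+0) = 22
r[8] = max(2+22, 5+20, 8+16, …, 18+2, 24+0) = 28
r[9] = max(2+28, 5+22, 8+20, …, 24+2, 29+0) = 30
Maximum revenue is $30.
Now minimize piece count subject to staying optimal: for each k, pieces[k] = 1 + min over i with p[i]+r[k−i]=r[k] of pieces[k−i].
pieces[6] = 1
pieces[7] = 2
pieces[8] = 2
pieces[9] = 3

3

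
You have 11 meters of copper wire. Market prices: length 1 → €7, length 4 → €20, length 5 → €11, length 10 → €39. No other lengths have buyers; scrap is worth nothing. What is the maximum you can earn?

Consider every possible first cut. r[k] is the best of p[i]+r[k−i] over all sellable i≤k.
r[1] = 7
r[2] = 14  (first piece 1, then r[1]=7)
r[3] = 21  (first piece 1, then r[2]=14)
r[4] = 28  (first piece 1, then r[3]=21)
r[5] = 35  (first piece 1, then r[4]=28)
r[6] = 42  (first piece 1, then r[5]=35)
r[7] = 49  (first piece 1, then r[6]=42)
r[8] = 56  (first piece 1, then r[7]=49)
r[9] = 63  (first piece 1, then r[8]=56)
r[10] = 70  (first piece 1, then r[9]=63)
r[11] = 77  (first piece 1, then r[10]=70)
One optimal cutting: 1 + 1 + 1 + 1 + 1 + 1 + 1 + 1 + 1 + 1 + 1 → €77.

77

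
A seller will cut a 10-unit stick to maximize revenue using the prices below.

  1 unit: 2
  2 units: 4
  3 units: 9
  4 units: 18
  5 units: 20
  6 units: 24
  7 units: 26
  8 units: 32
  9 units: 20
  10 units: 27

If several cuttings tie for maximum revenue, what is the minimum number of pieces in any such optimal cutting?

2

Build r[k] bottom-up: r[k] = max over allowed piece i of (p[i] + r[k−i]).
r[1] = 2
r[2] = max(2+2, 4+0) = 4
r[3] = max(2+4, 4+2, 9+0) = 9
r[4] = max(2+9, 4+4, 9+2, 18+0) = 18
r[5] = max(2+18, 4+9, 9+4, 18+2, 20+0) = 20
r[6] = max(2+20, 4+18, 9+9, 18+4, 20+2, 24+0) = 24
r[7] = max(2+24, 4+20, 9+18, …, 24+2, 26+0) = 27
r[8] = max(2+27, 4+24, 9+20, …, 26+2, 32+0) = 36
r[9] = max(2+36, 4+27, 9+24, …, 32+2, 20+0) = 38
r[10] = max(2+38, 4+36, 9+27, …, 20+2, 27+0) = 42
Maximum revenue is 42.
Now minimize piece count subject to staying optimal: for each k, pieces[k] = 1 + min over i with p[i]+r[k−i]=r[k] of pieces[k−i].
pieces[7] = 2
pieces[8] = 2
pieces[9] = 2
pieces[10] = 2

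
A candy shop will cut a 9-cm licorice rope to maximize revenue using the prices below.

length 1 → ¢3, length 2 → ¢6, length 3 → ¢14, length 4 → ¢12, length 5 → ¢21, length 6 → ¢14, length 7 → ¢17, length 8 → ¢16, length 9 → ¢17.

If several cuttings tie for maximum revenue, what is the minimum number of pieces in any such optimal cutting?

3

Consider every possible first cut. r[k] is the best of p[i]+r[k−i] over all sellable i≤k.
r[1] = 3
r[2] = max(3+3, 6+0) = 6
r[3] = max(3+6, 6+3, 14+0) = 14
r[4] = max(3+14, 6+6, 14+3, 12+0) = 17
r[5] = max(3+17, 6+14, 14+6, 12+3, 21+0) = 21
r[6] = max(3+21, 6+17, 14+14, 12+6, 21+3, 14+0) = 28
r[7] = max(3+28, 6+21, 14+17, …, 14+3, 17+0) = 31
r[8] = max(3+31, 6+28, 14+21, …, 17+3, 16+0) = 35
r[9] = max(3+35, 6+31, 14+28, …, 16+3, 17+0) = 42
Maximum revenue is ¢42.
Now minimize piece count subject to staying optimal: for each k, pieces[k] = 1 + min over i with p[i]+r[k−i]=r[k] of pieces[k−i].
pieces[6] = 2
pieces[7] = 3
pieces[8] = 2
pieces[9] = 3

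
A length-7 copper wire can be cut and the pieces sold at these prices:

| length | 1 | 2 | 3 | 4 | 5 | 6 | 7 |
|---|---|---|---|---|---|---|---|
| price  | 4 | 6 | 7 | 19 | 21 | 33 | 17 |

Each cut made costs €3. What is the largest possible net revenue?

34

Build v[k] bottom-up: v[k] = max over allowed piece i of (p[i] + v[k−i]) − 3 per cut.
v[1] = 4
v[2] = max(4+4-3, 6+0) = 6
v[3] = max(4+6-3, 6+4-3, 7+0) = 7
v[4] = max(4+7-3, 6+6-3, 7+4-3, 19+0) = 19
v[5] = max(4+19-3, 6+7-3, 7+6-3, 19+4-3, 21+0) = 21
v[6] = max(4+21-3, 6+19-3, 7+7-3, 19+6-3, 21+4-3, 33+0) = 33
v[7] = max(4+33-3, 6+21-3, 7+19-3, …, 33+4-3, 17+0) = 34
One optimal plan: pieces 6 + 1 (1 cut) → €37 − €3 = €34.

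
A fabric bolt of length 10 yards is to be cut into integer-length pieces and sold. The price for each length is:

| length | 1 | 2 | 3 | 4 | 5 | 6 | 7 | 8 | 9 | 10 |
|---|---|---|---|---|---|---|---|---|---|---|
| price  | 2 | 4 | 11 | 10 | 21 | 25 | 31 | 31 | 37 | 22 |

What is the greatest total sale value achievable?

Let v[k] be the best obtainable value from length k. For each k, try every first piece i and keep the best of price[i] + v[k−i].
v[1] = 2
v[2] = max(2+2, 4+0) = 4
v[3] = max(2+4, 4+2, 11+0) = 11
v[4] = max(2+11, 4+4, 11+2, 10+0) = 13
v[5] = max(2+13, 4+11, 11+4, 10+2, 21+0) = 21
v[6] = max(2+21, 4+13, 11+11, 10+4, 21+2, 25+0) = 25
v[7] = max(2+25, 4+21, 11+13, …, 25+2, 31+0) = 31
v[8] = max(2+31, 4+25, 11+21, …, 31+2, 31+0) = 33
v[9] = max(2+33, 4+31, 11+25, …, 31+2, 37+0) = 37
v[10] = max(2+37, 4+33, 11+31, …, 37+2, 22+0) = 42
One optimal cutting: 7 + 3 → $31 + $11 = $42.

42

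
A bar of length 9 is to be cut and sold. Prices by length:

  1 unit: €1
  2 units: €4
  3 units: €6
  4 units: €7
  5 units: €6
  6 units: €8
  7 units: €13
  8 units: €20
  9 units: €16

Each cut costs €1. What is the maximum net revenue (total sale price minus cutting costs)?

20

Build net[k] bottom-up: net[k] = max over allowed piece i of (p[i] + net[k−i]) − 1 per cut.
net[1] = 1
net[2] = max(1+1-1, 4+0) = 4
net[3] = max(1+4-1, 4+1-1, 6+0) = 6
net[4] = max(1+6-1, 4+4-1, 6+1-1, 7+0) = 7
net[5] = max(1+7-1, 4+6-1, 6+4-1, 7+1-1, 6+0) = 9
net[6] = max(1+9-1, 4+7-1, 6+6-1, 7+4-1, 6+1-1, 8+0) = 11
net[7] = max(1+11-1, 4+9-1, 6+7-1, …, 8+1-1, 13+0) = 13
net[8] = max(1+13-1, 4+11-1, 6+9-1, …, 13+1-1, 20+0) = 20
net[9] = max(1+20-1, 4+13-1, 6+11-1, …, 20+1-1, 16+0) = 20
One optimal plan: pieces 8 + 1 (1 cut) → €21 − €1 = €20.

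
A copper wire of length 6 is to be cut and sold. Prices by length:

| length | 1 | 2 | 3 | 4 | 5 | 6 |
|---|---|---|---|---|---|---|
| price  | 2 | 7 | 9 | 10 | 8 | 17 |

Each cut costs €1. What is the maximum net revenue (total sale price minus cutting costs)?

19

Let r[k] be the best obtainable value from length k. For each k, try every first piece i and keep the best of price[i] + r[k−i] minus the 1 cut fee when i<k.
r[1] = 2
r[2] = max(2+2-1, 7+0) = 7
r[3] = max(2+7-1, 7+2-1, 9+0) = 9
r[4] = max(2+9-1, 7+7-1, 9+2-1, 10+0) = 13
r[5] = max(2+13-1, 7+9-1, 9+7-1, 10+2-1, 8+0) = 15
r[6] = max(2+15-1, 7+13-1, 9+9-1, 10+7-1, 8+2-1, 17+0) = 19
One optimal plan: pieces 2 + 2 + 2 (2 cuts) → €21 − €2 = €19.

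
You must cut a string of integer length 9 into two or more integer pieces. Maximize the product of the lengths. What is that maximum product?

27

Fill f[k] for k=2..9: at each k try every first piece i and multiply by the better of (k−i) uncut or f[k−i].
f[2] = 1·max(1,0) = 1·1 = 1
f[3] = 1·max(2,1) = 1·2 = 2
f[4] = 2·max(2,1) = 2·2 = 4
f[5] = 2·max(3,2) = 2·3 = 6
f[6] = 3·max(3,2) = 3·3 = 9
f[7] = 2·max(5,6) = 2·6 = 12
f[8] = 2·max(6,9) = 2·9 = 18
f[9] = 3·max(6,9) = 3·9 = 27
One optimal split: 3 + 3 + 3; product 3·3·3 = 27.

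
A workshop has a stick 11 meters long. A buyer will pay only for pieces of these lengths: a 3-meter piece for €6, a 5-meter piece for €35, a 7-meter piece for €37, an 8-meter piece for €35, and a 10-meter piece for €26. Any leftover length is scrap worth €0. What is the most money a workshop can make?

70

Consider every possible first cut. r[k] is the best of p[i]+r[k−i] over all sellable i≤k.
r[1] = 0
r[2] = 0
r[3] = 6
r[4] = 6
r[5] = max(6+0, 35+0) = 35
r[6] = max(6+6, 35+0) = 35
r[7] = max(6+6, 35+0, 37+0) = 37
r[8] = max(6+35, 35+6, 37+0, 35+0) = 41
r[9] = max(6+35, 35+6, 37+0, 35+0) = 41
r[10] = max(6+37, 35+35, 37+6, 35+0, 26+0) = 70
r[11] = max(6+41, 35+35, 37+6, 35+6, 26+0) = 70
One optimal cutting: pieces 5 + 5 with 1 meter of scrap → €70.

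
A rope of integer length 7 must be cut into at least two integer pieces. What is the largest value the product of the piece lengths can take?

12

Fill P[k] for k=2..7: at each k try every first piece i and multiply by the better of (k−i) uncut or P[k−i].
P[2] = 1*max(1,0) = 1*1 = 1
P[3] = 1*max(2,1) = 1*2 = 2
P[4] = 2*max(2,1) = 2*2 = 4
P[5] = 2*max(3,2) = 2*3 = 6
P[6] = 3*max(3,2) = 3*3 = 9
P[7] = 2*max(5,6) = 2*6 = 12
One optimal split: 3 + 2 + 2; product 3*2*2 = 12.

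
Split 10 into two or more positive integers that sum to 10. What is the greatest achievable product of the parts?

Fill g[k] for k=2..10: at each k try every first piece i and multiply by the better of (k−i) uncut or g[k−i].
g[2] = 1·max(1,0) = 1·1 = 1
g[3] = 1·max(2,1) = 1·2 = 2
g[4] = 2·max(2,1) = 2·2 = 4
g[5] = 2·max(3,2) = 2·3 = 6
g[6] = 3·max(3,2) = 3·3 = 9
g[7] = 2·max(5,6) = 2·6 = 12
g[8] = 2·max(6,9) = 2·9 = 18
g[9] = 3·max(6,9) = 3·9 = 27
g[10] = 2·max(8,18) = 2·18 = 36
One optimal split: 3 + 3 + 2 + 2; product 3·3·2·2 = 36.

36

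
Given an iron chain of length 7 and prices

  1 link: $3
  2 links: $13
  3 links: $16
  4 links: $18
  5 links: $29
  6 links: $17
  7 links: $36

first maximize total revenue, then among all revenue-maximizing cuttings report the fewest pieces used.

2

Build r[k] bottom-up: r[k] = max over allowed piece i of (p[i] + r[k−i]).
r[1] = 3
r[2] = max(3+3, 13+0) = 13
r[3] = max(3+13, 13+3, 16+0) = 16
r[4] = max(3+16, 13+13, 16+3, 18+0) = 26
r[5] = max(3+26, 13+16, 16+13, 18+3, 29+0) = 29
r[6] = max(3+29, 13+26, 16+16, 18+13, 29+3, 17+0) = 39
r[7] = max(3+39, 13+29, 16+26, …, 17+3, 36+0) = 42
Maximum revenue is $42.
Now minimize piece count subject to staying optimal: for each k, pieces[k] = 1 + min over i with p[i]+r[k−i]=r[k] of pieces[k−i].
pieces[4] = 2
pieces[5] = 1
pieces[6] = 3
pieces[7] = 2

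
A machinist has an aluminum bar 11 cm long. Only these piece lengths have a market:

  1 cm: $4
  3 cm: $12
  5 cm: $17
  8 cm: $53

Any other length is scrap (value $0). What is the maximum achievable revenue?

Build f[k] bottom-up: f[k] = max over allowed piece i of (p[i] + f[k−i]).
f[1] = 4
f[2] = 8  (first piece 1, then f[1]=4)
f[3] = 12  (first piece 1, then f[2]=8)
f[4] = 16  (first piece 1, then f[3]=12)
f[5] = 20  (first piece 1, then f[4]=16)
f[6] = 24  (first piece 1, then f[5]=20)
f[7] = 28  (first piece 1, then f[6]=24)
f[8] = 53
f[9] = 57  (first piece 1, then f[8]=53)
f[10] = 61  (first piece 1, then f[9]=57)
f[11] = 65  (first piece 1, then f[10]=61)
One optimal cutting: 8 + 1 + 1 + 1 → $65.

65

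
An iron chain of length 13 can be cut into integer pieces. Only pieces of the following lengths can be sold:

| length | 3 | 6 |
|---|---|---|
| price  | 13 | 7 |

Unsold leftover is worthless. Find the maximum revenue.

Build best[k] bottom-up: best[k] = max over allowed piece i of (p[i] + best[k−i]).
best[1] = 0
best[2] = 0
best[3] = 13
best[4] = 13
best[5] = 13
best[6] = max(13+13, 7+0) = 26
best[7] = max(13+13, 7+0) = 26
best[8] = max(13+13, 7+0) = 26
best[9] = max(13+26, 7+13) = 39
best[10] = max(13+26, 7+13) = 39
best[11] = max(13+26, 7+13) = 39
best[12] = max(13+39, 7+26) = 52
best[13] = max(13+39, 7+26) = 52
One optimal cutting: pieces 3 + 3 + 3 + 3 with 1 link of scrap → $52.

52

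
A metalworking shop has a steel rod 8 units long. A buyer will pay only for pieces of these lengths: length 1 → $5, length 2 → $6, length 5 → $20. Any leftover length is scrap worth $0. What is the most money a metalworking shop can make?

Let r[k] be the best obtainable value from length k. For each k, try every first piece i and keep the best of price[i] + r[k−i].
r[1] = 5
r[2] = max(5+5, 6+0) = 10
r[3] = max(5+10, 6+5) = 15
r[4] = max(5+15, 6+10) = 20
r[5] = max(5+20, 6+15, 20+0) = 25
r[6] = max(5+25, 6+20, 20+5) = 30
r[7] = max(5+30, 6+25, 20+10) = 35
r[8] = max(5+35, 6+30, 20+15) = 40
One optimal cutting: 1 + 1 + 1 + 1 + 1 + 1 + 1 + 1 → $40.

40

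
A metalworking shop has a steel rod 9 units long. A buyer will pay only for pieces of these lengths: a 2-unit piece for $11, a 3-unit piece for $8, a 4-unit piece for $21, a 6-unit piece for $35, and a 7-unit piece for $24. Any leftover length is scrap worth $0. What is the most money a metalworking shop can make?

46

Build f[k] bottom-up: f[k] = max over allowed piece i of (p[i] + f[k−i]).
f[1] = 0
f[2] = 11
f[3] = max(11+0, 8+0) = 11
f[4] = max(11+11, 8+0, 21+0) = 22
f[5] = max(11+11, 8+11, 21+0) = 22
f[6] = max(11+22, 8+11, 21+11, 35+0) = 35
f[7] = max(11+22, 8+22, 21+11, 35+0, 24+0) = 35
f[8] = max(11+35, 8+22, 21+22, 35+11, 24+0) = 46
f[9] = max(11+35, 8+35, 21+22, 35+11, 24+11) = 46
One optimal cutting: pieces 6 + 2 with 1 unit of scrap → $46.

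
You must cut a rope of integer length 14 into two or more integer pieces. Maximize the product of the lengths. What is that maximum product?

162

Fill prod[k] for k=2..14: at each k try every first piece i and multiply by the better of (k−i) uncut or prod[k−i].
Small cases: prod[2]=1, prod[3]=2, prod[4]=4, prod[5]=6, prod[6]=9, prod[7]=12, prod[8]=18.
prod[9] = 3·max(6,9) = 3·9 = 27
prod[10] = 2·max(8,18) = 2·18 = 36
prod[11] = 2·max(9,27) = 2·27 = 54
prod[12] = 3·max(9,27) = 3·27 = 81
prod[13] = 2·max(11,54) = 2·54 = 108
prod[14] = 2·max(12,81) = 2·81 = 162
One optimal split: 3 + 3 + 3 + 3 + 2; product 3·3·3·3·2 = 162.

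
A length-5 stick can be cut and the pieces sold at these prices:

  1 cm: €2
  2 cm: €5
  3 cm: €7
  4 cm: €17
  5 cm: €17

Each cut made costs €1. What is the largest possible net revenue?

Consider every possible first cut. v[k] is the best of p[i]+v[k−i] over all sellable i≤k, charging 1 whenever i<k.
v[1] = 2
v[2] = max(2+2-1, 5+0) = 5
v[3] = max(2+5-1, 5+2-1, 7+0) = 7
v[4] = max(2+7-1, 5+5-1, 7+2-1, 17+0) = 17
v[5] = max(2+17-1, 5+7-1, 7+5-1, 17+2-1, 17+0) = 18
One optimal plan: pieces 4 + 1 (1 cut) → €19 − €1 = €18.

18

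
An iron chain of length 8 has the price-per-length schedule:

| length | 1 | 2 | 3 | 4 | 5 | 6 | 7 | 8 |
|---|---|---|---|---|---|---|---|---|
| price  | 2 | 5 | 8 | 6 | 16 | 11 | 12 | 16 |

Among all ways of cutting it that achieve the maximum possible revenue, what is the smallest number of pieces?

Consider every possible first cut. r[k] is the best of p[i]+r[k−i] over all sellable i≤k.
r[1] = 2
r[2] = 5
r[3] = 8
r[4] = 10  (first piece 1, then r[3]=8)
r[5] = 16
r[6] = 18  (first piece 1, then r[5]=16)
r[7] = 21  (first piece 2, then r[5]=16)
r[8] = 24  (first piece 3, then r[5]=16)
Maximum revenue is $24.
Now minimize piece count subject to staying optimal: for each k, pieces[k] = 1 + min over i with p[i]+r[k−i]=r[k] of pieces[k−i].
pieces[5] = 1
pieces[6] = 2
pieces[7] = 2
pieces[8] = 2

2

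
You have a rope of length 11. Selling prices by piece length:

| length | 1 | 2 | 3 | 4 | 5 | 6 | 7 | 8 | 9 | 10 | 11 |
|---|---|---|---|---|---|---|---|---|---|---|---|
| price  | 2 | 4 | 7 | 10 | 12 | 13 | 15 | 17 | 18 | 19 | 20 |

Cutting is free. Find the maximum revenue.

27

Build best[k] bottom-up: best[k] = max over allowed piece i of (p[i] + best[k−i]).
best[1] = 2
best[2] = max(2+2, 4+0) = 4
best[3] = max(2+4, 4+2, 7+0) = 7
best[4] = max(2+7, 4+4, 7+2, 10+0) = 10
best[5] = max(2+10, 4+7, 7+4, 10+2, 12+0) = 12
best[6] = max(2+12, 4+10, 7+7, 10+4, 12+2, 13+0) = 14
best[7] = max(2+14, 4+12, 7+10, …, 13+2, 15+0) = 17
best[8] = max(2+17, 4+14, 7+12, …, 15+2, 17+0) = 20
best[9] = max(2+20, 4+17, 7+14, …, 17+2, 18+0) = 22
best[10] = max(2+22, 4+20, 7+17, …, 18+2, 19+0) = 24
best[11] = max(2+24, 4+22, 7+20, …, 19+2, 20+0) = 27
One optimal cutting: 4 + 4 + 3 → 10 + 10 + 7 = 27.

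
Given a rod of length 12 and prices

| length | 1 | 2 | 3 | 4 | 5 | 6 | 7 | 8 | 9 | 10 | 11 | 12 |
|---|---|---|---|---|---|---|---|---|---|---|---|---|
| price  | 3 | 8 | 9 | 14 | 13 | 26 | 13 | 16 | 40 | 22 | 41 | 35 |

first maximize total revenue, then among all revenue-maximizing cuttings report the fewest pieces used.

2

Consider every possible first cut. r[k] is the best of p[i]+r[k−i] over all sellable i≤k.
r[1] = 3
r[2] = 8
r[3] = 11  (first piece 1, then r[2]=8)
r[4] = 16  (first piece 2, then r[2]=8)
r[5] = 19  (first piece 1, then r[4]=16)
r[6] = 26
r[7] = 29  (first piece 1, then r[6]=26)
r[8] = 34  (first piece 2, then r[6]=26)
r[9] = 40
r[10] = 43  (first piece 1, then r[9]=40)
r[11] = 48  (first piece 2, then r[9]=40)
r[12] = 52  (first piece 6, then r[6]=26)
Maximum revenue is 52.
Now minimize piece count subject to staying optimal: for each k, pieces[k] = 1 + min over i with p[i]+r[k−i]=r[k] of pieces[k−i].
pieces[9] = 1
pieces[10] = 2
pieces[11] = 2
pieces[12] = 2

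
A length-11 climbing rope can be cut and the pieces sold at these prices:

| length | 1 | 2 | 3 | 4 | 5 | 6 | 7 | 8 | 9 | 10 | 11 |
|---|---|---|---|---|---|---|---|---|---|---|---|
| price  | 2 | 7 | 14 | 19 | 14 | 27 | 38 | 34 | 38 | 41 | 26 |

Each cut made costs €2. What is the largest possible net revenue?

Build net[k] bottom-up: net[k] = max over allowed piece i of (p[i] + net[k−i]) − 2 per cut.
net[1] = 2
net[2] = 7
net[3] = 14
net[4] = 19
net[5] = 19  (first piece 1, then net[4]=19)
net[6] = 27
net[7] = 38
net[8] = 38  (first piece 1, then net[7]=38)
net[9] = 43  (first piece 2, then net[7]=38)
net[10] = 50  (first piece 3, then net[7]=38)
net[11] = 55  (first piece 4, then net[7]=38)
One optimal plan: pieces 7 + 4 (1 cut) → €57 − €2 = €55.

55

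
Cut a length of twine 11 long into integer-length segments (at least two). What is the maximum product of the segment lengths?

Define m[k] = max over 1≤i<k of i · max(k−i, m[k−i]); the inner max lets the remainder stay uncut if that's better.
m[2] = 1·max(1,0) = 1·1 = 1
m[3] = max(1·2, 2·1) = 2
m[4] = max(1·3, 2·2, 3·1) = 4
m[5] = max(1·4, 2·3, 3·2, 4·1) = 6
m[6] = max(1·6, 2·4, 3·3, 4·2, 5·1) = 9
m[7] = max(1·9, 2·6, 3·4, 4·3, 5·2, 6·1) = 12
m[8] = max(1·12, 2·9, 3·6, …, 6·2, 7·1) = 18
m[9] = max(1·18, 2·12, 3·9, …, 7·2, 8·1) = 27
m[10] = max(1·27, 2·18, 3·12, …, 8·2, 9·1) = 36
m[11] = max(1·36, 2·27, 3·18, …, 9·2, 10·1) = 54
One optimal split: 3 + 3 + 3 + 2; product 3·3·3·2 = 54.

54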